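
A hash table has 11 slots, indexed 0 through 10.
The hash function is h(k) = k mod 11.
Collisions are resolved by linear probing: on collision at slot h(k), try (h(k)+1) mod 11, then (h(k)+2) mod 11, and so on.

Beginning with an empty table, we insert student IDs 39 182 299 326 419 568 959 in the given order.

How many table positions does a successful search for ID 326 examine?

39: h=6 → slot 6
182: h=6, probe 6,7 → slot 7
299: h=2 → slot 2
326: h=7, probe 7,8 → slot 8
419: h=1 → slot 1
568: h=7, probe 7,8,9 → slot 9
959: h=2, probe 2,3 → slot 3
Table: [∅, 419, 299, 959, ∅, ∅, 39, 182, 326, 568, ∅]
Lookup 326: h=7, probe 7,8 → found at 8.

2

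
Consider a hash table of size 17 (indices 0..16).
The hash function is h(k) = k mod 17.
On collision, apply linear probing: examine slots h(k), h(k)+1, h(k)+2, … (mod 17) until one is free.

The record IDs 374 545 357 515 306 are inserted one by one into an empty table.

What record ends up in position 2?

374 hashes to 0; slot 0 is free → place at 0.
545 hashes to 1; slot 1 is free → place at 1.
357 hashes to 0; 0,1 taken → place at 2.
515 hashes to 5; slot 5 is free → place at 5.
306 hashes to 0; 0,1,2 taken → place at 3.
Table: [374, 545, 357, 306, ., 515, ., ., ., ., ., ., ., ., ., ., .]

357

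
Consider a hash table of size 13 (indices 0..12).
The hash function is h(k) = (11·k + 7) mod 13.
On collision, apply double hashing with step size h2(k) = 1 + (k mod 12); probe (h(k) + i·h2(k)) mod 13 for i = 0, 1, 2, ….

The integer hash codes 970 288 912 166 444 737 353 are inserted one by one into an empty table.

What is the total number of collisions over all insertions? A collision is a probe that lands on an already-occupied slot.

6

970: h=4 -> slot 4
288: h=3 -> slot 3
912: h=3, h2=1, probe 3,4,5 -> slot 5
166: h=0 -> slot 0
444: h=3, h2=1, probe 3,4,5,6 -> slot 6
737: h=2 -> slot 2
353: h=3, h2=6, probe 3,9 -> slot 9
Table: [166, ∅, 737, 288, 970, 912, 444, ∅, ∅, 353, ∅, ∅, ∅]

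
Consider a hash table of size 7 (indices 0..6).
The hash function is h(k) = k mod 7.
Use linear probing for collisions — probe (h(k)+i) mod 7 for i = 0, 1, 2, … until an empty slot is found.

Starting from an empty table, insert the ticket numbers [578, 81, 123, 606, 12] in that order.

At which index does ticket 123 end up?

6

Insert 578: h=4, slot 4 empty -> index 4.
Insert 81: h=4, slot 4 occupied -> index 5.
Insert 123: h=4, slots 4,5 occupied -> index 6.
Insert 606: h=4, slots 4,5,6 occupied -> index 0.
Insert 12: h=5, slots 5,6,0 occupied -> index 1.
Table: [606, 12, ∅, ∅, 578, 81, 123]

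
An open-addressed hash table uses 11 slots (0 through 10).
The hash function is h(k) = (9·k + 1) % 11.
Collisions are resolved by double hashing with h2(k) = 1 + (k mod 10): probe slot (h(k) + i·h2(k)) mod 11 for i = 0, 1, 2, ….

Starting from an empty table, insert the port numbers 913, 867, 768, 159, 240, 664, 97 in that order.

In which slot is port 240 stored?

913: h=1 => slot 1
867: h=5 => slot 5
768: h=5, h2=9, probe 5,3 => slot 3
159: h=2 => slot 2
240: h=5, h2=1, probe 5,6 => slot 6
664: h=4 => slot 4
97: h=5, h2=8, probe 5,2,10 => slot 10
Table: [-, 913, 159, 768, 664, 867, 240, -, -, -, 97]

6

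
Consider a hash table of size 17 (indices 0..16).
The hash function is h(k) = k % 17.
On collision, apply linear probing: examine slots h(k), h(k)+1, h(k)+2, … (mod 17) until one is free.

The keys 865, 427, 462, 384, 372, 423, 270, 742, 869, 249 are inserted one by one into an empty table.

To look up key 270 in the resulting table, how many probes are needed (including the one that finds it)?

4

Insert 865: h=15, slot 15 empty → index 15.
Insert 427: h=2, slot 2 empty → index 2.
Insert 462: h=3, slot 3 empty → index 3.
Insert 384: h=10, slot 10 empty → index 10.
Insert 372: h=15, slot 15 occupied → index 16.
Insert 423: h=15, slots 15,16 occupied → index 0.
Insert 270: h=15, slots 15,16,0 occupied → index 1.
Insert 742: h=11, slot 11 empty → index 11.
Insert 869: h=2, slots 2,3 occupied → index 4.
Insert 249: h=11, slot 11 occupied → index 12.
Table: [423, 270, 427, 462, 869, ., ., ., ., ., 384, 742, 249, ., ., 865, 372]
Lookup 270: h=15, probe 15,16,0,1 → found at 1.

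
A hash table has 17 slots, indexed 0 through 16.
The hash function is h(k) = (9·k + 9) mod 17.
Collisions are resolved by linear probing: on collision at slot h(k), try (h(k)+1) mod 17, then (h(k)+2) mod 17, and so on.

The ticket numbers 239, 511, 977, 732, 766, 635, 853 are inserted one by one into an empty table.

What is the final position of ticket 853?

239: h=1 => slot 1
511: h=1, probe 1,2 => slot 2
977: h=13 => slot 13
732: h=1, probe 1,2,3 => slot 3
766: h=1, probe 1,2,3,4 => slot 4
635: h=12 => slot 12
853: h=2, probe 2,3,4,5 => slot 5
Table: [., 239, 511, 732, 766, 853, ., ., ., ., ., ., 635, 977, ., ., .]

5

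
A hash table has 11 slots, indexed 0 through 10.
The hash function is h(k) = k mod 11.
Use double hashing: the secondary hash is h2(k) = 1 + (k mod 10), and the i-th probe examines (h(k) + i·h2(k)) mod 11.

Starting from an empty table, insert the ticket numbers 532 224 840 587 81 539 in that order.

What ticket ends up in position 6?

532 hashes to 4; slot 4 is free → place at 4.
224 hashes to 4, h2=5; 4 taken → place at 9.
840 hashes to 4, h2=1; 4 taken → place at 5.
587 hashes to 4, h2=8; 4 taken → place at 1.
81 hashes to 4, h2=2; 4 taken → place at 6.
539 hashes to 0; slot 0 is free → place at 0.
Table: [539, 587, ∅, ∅, 532, 840, 81, ∅, ∅, 224, ∅]

81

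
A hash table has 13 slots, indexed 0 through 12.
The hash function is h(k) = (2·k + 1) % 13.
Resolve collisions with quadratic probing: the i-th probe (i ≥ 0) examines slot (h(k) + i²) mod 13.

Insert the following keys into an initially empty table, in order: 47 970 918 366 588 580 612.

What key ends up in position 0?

580

47: h=4 → slot 4
970: h=4, probe 4,5 → slot 5
918: h=4, probe 4,5,8 → slot 8
366: h=5, probe 5,6 → slot 6
588: h=7 → slot 7
580: h=4, probe 4,5,8,0 → slot 0
612: h=3 → slot 3
Table: [580, -, -, 612, 47, 970, 366, 588, 918, -, -, -, -]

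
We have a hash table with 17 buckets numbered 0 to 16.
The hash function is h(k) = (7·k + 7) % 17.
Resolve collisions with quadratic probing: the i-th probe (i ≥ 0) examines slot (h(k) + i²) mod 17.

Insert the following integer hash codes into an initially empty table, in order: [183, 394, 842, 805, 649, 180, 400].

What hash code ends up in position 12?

183: h=13 => slot 13
394: h=11 => slot 11
842: h=2 => slot 2
805: h=15 => slot 15
649: h=11, probe 11,12 => slot 12
180: h=9 => slot 9
400: h=2, probe 2,3 => slot 3
Table: [-, -, 842, 400, -, -, -, -, -, 180, -, 394, 649, 183, -, 805, -]

649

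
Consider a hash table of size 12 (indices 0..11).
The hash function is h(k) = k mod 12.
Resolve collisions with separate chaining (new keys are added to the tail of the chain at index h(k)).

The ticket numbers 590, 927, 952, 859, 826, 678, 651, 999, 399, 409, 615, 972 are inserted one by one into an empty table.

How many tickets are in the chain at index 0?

1

Insert 590: h=2, bucket 2 empty -> new chain.
Insert 927: h=3, bucket 3 empty -> new chain.
Insert 952: h=4, bucket 4 empty -> new chain.
Insert 859: h=7, bucket 7 empty -> new chain.
Insert 826: h=10, bucket 10 empty -> new chain.
Insert 678: h=6, bucket 6 empty -> new chain.
Insert 651: h=3, bucket 3 nonempty -> append to chain.
Insert 999: h=3, bucket 3 nonempty -> append to chain.
Insert 399: h=3, bucket 3 nonempty -> append to chain.
Insert 409: h=1, bucket 1 empty -> new chain.
Insert 615: h=3, bucket 3 nonempty -> append to chain.
Insert 972: h=0, bucket 0 empty -> new chain.
Final buckets:
0: 972
1: 409
2: 590
3: 927 -> 651 -> 999 -> 399 -> 615
4: 952
5: .
6: 678
7: 859
8: .
9: .
10: 826
11: .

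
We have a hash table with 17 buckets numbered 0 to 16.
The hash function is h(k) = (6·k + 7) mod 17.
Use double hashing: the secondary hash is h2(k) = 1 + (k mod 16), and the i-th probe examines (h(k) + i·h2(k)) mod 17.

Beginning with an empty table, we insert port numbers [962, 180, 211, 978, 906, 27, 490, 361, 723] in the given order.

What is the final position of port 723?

962: h=16 => slot 16
180: h=16, h2=5, probe 16,4 => slot 4
211: h=15 => slot 15
978: h=10 => slot 10
906: h=3 => slot 3
27: h=16, h2=12, probe 16,11 => slot 11
490: h=6 => slot 6
361: h=14 => slot 14
723: h=10, h2=4, probe 10,14,1 => slot 1
Table: [∅, 723, ∅, 906, 180, ∅, 490, ∅, ∅, ∅, 978, 27, ∅, ∅, 361, 211, 962]

1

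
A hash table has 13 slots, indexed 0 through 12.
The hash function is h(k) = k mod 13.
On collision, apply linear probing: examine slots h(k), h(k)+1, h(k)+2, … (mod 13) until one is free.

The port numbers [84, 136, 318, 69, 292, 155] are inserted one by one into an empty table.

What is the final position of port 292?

84 hashes to 6; slot 6 is free → place at 6.
136 hashes to 6; 6 taken → place at 7.
318 hashes to 6; 6,7 taken → place at 8.
69 hashes to 4; slot 4 is free → place at 4.
292 hashes to 6; 6,7,8 taken → place at 9.
155 hashes to 12; slot 12 is free → place at 12.
Table: [∅, ∅, ∅, ∅, 69, ∅, 84, 136, 318, 292, ∅, ∅, 155]

9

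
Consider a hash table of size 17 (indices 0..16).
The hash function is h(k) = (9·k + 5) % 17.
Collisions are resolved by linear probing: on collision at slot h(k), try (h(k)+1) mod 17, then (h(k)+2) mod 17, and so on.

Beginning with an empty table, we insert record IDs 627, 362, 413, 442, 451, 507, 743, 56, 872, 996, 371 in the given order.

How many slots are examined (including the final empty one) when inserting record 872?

Insert 627: h=4, slot 4 empty → index 4.
Insert 362: h=16, slot 16 empty → index 16.
Insert 413: h=16, slot 16 occupied → index 0.
Insert 442: h=5, slot 5 empty → index 5.
Insert 451: h=1, slot 1 empty → index 1.
Insert 507: h=12, slot 12 empty → index 12.
Insert 743: h=11, slot 11 empty → index 11.
Insert 56: h=16, slots 16,0,1 occupied → index 2.
Insert 872: h=16, slots 16,0,1,2 occupied → index 3.
Insert 996: h=10, slot 10 empty → index 10.
Insert 371: h=12, slot 12 occupied → index 13.
Table: [413, 451, 56, 872, 627, 442, ., ., ., ., 996, 743, 507, 371, ., ., 362]

5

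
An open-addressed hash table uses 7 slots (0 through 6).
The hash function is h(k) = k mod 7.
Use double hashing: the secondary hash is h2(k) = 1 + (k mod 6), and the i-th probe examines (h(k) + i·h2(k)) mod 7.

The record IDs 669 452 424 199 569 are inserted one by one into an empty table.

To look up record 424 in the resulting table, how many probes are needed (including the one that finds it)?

2

Insert 669: h=4, slot 4 empty → index 4.
Insert 452: h=4, h2=3, slot 4 occupied → index 0.
Insert 424: h=4, h2=5, slot 4 occupied → index 2.
Insert 199: h=3, slot 3 empty → index 3.
Insert 569: h=2, h2=6, slot 2 occupied → index 1.
Table: [452, 569, 424, 199, 669, _, _]
Lookup 424: h=4, h2=5, probe 4,2 → found at 2.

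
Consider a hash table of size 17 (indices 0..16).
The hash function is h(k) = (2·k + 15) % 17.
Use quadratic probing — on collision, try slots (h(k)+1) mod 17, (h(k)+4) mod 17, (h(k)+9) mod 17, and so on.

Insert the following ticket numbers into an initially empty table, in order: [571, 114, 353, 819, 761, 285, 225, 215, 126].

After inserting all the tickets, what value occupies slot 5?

114

571: h=1 → slot 1
114: h=5 → slot 5
353: h=7 → slot 7
819: h=4 → slot 4
761: h=7, probe 7,8 → slot 8
285: h=7, probe 7,8,11 → slot 11
225: h=6 → slot 6
215: h=3 → slot 3
126: h=12 → slot 12
Table: [∅, 571, ∅, 215, 819, 114, 225, 353, 761, ∅, ∅, 285, 126, ∅, ∅, ∅, ∅]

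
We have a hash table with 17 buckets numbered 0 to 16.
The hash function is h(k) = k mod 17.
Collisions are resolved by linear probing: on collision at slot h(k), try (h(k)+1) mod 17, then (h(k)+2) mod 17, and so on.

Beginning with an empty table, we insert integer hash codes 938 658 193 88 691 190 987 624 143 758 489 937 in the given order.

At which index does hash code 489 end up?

938 hashes to 3; slot 3 is free => place at 3.
658 hashes to 12; slot 12 is free => place at 12.
193 hashes to 6; slot 6 is free => place at 6.
88 hashes to 3; 3 taken => place at 4.
691 hashes to 11; slot 11 is free => place at 11.
190 hashes to 3; 3,4 taken => place at 5.
987 hashes to 1; slot 1 is free => place at 1.
624 hashes to 12; 12 taken => place at 13.
143 hashes to 7; slot 7 is free => place at 7.
758 hashes to 10; slot 10 is free => place at 10.
489 hashes to 13; 13 taken => place at 14.
937 hashes to 2; slot 2 is free => place at 2.
Table: [_, 987, 937, 938, 88, 190, 193, 143, _, _, 758, 691, 658, 624, 489, _, _]

14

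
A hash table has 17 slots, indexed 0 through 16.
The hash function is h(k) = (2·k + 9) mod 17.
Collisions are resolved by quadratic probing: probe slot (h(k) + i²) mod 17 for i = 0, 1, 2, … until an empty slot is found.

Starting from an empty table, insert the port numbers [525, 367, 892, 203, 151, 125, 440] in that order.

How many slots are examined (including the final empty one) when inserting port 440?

3

Insert 525: h=5, slot 5 empty → index 5.
Insert 367: h=12, slot 12 empty → index 12.
Insert 892: h=8, slot 8 empty → index 8.
Insert 203: h=7, slot 7 empty → index 7.
Insert 151: h=5, slot 5 occupied → index 6.
Insert 125: h=4, slot 4 empty → index 4.
Insert 440: h=5, slots 5,6 occupied → index 9.
Table: [-, -, -, -, 125, 525, 151, 203, 892, 440, -, -, 367, -, -, -, -]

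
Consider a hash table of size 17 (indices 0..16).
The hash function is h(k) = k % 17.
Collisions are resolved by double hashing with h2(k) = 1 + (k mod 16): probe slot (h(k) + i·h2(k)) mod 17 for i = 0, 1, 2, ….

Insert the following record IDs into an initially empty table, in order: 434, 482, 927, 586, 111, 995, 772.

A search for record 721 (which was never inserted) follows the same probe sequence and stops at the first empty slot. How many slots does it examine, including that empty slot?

434: h=9 -> slot 9
482: h=6 -> slot 6
927: h=9, h2=16, probe 9,8 -> slot 8
586: h=8, h2=11, probe 8,2 -> slot 2
111: h=9, h2=16, probe 9,8,7 -> slot 7
995: h=9, h2=4, probe 9,13 -> slot 13
772: h=7, h2=5, probe 7,12 -> slot 12
Table: [_, _, 586, _, _, _, 482, 111, 927, 434, _, _, 772, 995, _, _, _]
Lookup 721: h=7, h2=2, probe 7,9,11 → slot 11 empty, not found.

3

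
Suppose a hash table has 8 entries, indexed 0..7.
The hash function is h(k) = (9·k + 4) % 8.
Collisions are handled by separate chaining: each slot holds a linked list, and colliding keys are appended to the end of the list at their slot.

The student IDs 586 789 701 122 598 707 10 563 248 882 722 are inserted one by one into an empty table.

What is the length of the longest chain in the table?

5

586 -> bucket 6
789 -> bucket 1
701 -> bucket 1 (collision)
122 -> bucket 6 (collision)
598 -> bucket 2
707 -> bucket 7
10 -> bucket 6 (collision)
563 -> bucket 7 (collision)
248 -> bucket 4
882 -> bucket 6 (collision)
722 -> bucket 6 (collision)
Final buckets:
0: ∅
1: 789 -> 701
2: 598
3: ∅
4: 248
5: ∅
6: 586 -> 122 -> 10 -> 882 -> 722
7: 707 -> 563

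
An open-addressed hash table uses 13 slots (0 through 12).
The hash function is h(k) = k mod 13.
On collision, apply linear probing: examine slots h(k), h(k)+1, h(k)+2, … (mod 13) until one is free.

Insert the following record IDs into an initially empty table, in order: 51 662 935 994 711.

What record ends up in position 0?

662

51: h=12 → slot 12
662: h=12, probe 12,0 → slot 0
935: h=12, probe 12,0,1 → slot 1
994: h=6 → slot 6
711: h=9 → slot 9
Table: [662, 935, ., ., ., ., 994, ., ., 711, ., ., 51]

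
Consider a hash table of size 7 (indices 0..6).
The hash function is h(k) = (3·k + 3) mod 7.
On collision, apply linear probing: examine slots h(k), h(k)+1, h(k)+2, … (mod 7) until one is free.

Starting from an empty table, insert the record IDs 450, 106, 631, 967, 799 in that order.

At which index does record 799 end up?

3

450: h=2 => slot 2
106: h=6 => slot 6
631: h=6, probe 6,0 => slot 0
967: h=6, probe 6,0,1 => slot 1
799: h=6, probe 6,0,1,2,3 => slot 3
Table: [631, 967, 450, 799, —, —, 106]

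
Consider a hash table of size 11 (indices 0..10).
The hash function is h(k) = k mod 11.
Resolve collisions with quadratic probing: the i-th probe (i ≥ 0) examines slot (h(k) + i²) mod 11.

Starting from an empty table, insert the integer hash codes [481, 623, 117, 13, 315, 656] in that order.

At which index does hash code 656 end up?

1

481 hashes to 8; slot 8 is free → place at 8.
623 hashes to 7; slot 7 is free → place at 7.
117 hashes to 7; 7,8 taken → place at 0.
13 hashes to 2; slot 2 is free → place at 2.
315 hashes to 7; 7,8,0 taken → place at 5.
656 hashes to 7; 7,8,0,5 taken → place at 1.
Table: [117, 656, 13, -, -, 315, -, 623, 481, -, -]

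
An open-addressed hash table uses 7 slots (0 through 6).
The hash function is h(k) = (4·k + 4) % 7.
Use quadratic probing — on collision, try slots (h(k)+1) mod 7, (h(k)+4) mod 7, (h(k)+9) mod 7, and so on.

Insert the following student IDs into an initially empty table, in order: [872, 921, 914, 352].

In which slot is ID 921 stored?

0

872: h=6 -> slot 6
921: h=6, probe 6,0 -> slot 0
914: h=6, probe 6,0,3 -> slot 3
352: h=5 -> slot 5
Table: [921, —, —, 914, —, 352, 872]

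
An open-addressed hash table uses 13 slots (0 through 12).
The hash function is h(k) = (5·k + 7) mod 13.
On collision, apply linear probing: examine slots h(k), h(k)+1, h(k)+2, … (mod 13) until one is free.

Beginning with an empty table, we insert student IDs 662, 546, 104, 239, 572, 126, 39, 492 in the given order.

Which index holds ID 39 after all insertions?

Insert 662: h=2, slot 2 empty → index 2.
Insert 546: h=7, slot 7 empty → index 7.
Insert 104: h=7, slot 7 occupied → index 8.
Insert 239: h=6, slot 6 empty → index 6.
Insert 572: h=7, slots 7,8 occupied → index 9.
Insert 126: h=0, slot 0 empty → index 0.
Insert 39: h=7, slots 7,8,9 occupied → index 10.
Insert 492: h=10, slot 10 occupied → index 11.
Table: [126, _, 662, _, _, _, 239, 546, 104, 572, 39, 492, _]

10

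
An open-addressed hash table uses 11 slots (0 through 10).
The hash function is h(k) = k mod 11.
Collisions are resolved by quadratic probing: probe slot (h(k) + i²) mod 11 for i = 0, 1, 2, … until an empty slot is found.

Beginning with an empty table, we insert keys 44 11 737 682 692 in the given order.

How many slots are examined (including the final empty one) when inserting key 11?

44 hashes to 0; slot 0 is free => place at 0.
11 hashes to 0; 0 taken => place at 1.
737 hashes to 0; 0,1 taken => place at 4.
682 hashes to 0; 0,1,4 taken => place at 9.
692 hashes to 10; slot 10 is free => place at 10.
Table: [44, 11, -, -, 737, -, -, -, -, 682, 692]

2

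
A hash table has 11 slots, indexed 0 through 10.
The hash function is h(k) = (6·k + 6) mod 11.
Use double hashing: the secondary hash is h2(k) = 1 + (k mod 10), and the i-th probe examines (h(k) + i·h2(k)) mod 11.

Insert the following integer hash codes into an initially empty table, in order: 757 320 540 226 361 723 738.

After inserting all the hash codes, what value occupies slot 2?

540

757 hashes to 5; slot 5 is free -> place at 5.
320 hashes to 1; slot 1 is free -> place at 1.
540 hashes to 1, h2=1; 1 taken -> place at 2.
226 hashes to 9; slot 9 is free -> place at 9.
361 hashes to 5, h2=2; 5 taken -> place at 7.
723 hashes to 10; slot 10 is free -> place at 10.
738 hashes to 1, h2=9; 1,10 taken -> place at 8.
Table: [., 320, 540, ., ., 757, ., 361, 738, 226, 723]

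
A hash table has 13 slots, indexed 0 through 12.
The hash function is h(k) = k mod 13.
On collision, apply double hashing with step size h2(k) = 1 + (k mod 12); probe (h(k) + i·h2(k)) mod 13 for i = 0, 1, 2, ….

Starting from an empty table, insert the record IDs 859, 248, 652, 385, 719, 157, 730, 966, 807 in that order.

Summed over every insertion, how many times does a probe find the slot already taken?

5

Insert 859: h=1, slot 1 empty → index 1.
Insert 248: h=1, h2=9, slot 1 occupied → index 10.
Insert 652: h=2, slot 2 empty → index 2.
Insert 385: h=8, slot 8 empty → index 8.
Insert 719: h=4, slot 4 empty → index 4.
Insert 157: h=1, h2=2, slot 1 occupied → index 3.
Insert 730: h=2, h2=11, slot 2 occupied → index 0.
Insert 966: h=4, h2=7, slot 4 occupied → index 11.
Insert 807: h=1, h2=4, slot 1 occupied → index 5.
Table: [730, 859, 652, 157, 719, 807, -, -, 385, -, 248, 966, -]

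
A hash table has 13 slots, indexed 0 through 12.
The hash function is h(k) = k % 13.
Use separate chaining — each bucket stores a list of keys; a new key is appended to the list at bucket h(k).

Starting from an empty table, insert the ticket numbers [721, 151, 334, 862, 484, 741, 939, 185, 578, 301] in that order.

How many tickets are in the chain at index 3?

721 → bucket 6
151 → bucket 8
334 → bucket 9
862 → bucket 4
484 → bucket 3
741 → bucket 0
939 → bucket 3 (collision)
185 → bucket 3 (collision)
578 → bucket 6 (collision)
301 → bucket 2
Final buckets:
0: 741
1: -
2: 301
3: 484 -> 939 -> 185
4: 862
5: -
6: 721 -> 578
7: -
8: 151
9: 334
10: -
11: -
12: -

3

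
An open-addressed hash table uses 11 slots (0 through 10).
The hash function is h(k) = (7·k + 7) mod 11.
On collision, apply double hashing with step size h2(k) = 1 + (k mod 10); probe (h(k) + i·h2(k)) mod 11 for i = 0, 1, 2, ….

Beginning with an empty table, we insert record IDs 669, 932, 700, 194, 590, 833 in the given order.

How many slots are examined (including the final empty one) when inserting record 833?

3

Insert 669: h=4, slot 4 empty → index 4.
Insert 932: h=8, slot 8 empty → index 8.
Insert 700: h=1, slot 1 empty → index 1.
Insert 194: h=1, h2=5, slot 1 occupied → index 6.
Insert 590: h=1, h2=1, slot 1 occupied → index 2.
Insert 833: h=8, h2=4, slots 8,1 occupied → index 5.
Table: [-, 700, 590, -, 669, 833, 194, -, 932, -, -]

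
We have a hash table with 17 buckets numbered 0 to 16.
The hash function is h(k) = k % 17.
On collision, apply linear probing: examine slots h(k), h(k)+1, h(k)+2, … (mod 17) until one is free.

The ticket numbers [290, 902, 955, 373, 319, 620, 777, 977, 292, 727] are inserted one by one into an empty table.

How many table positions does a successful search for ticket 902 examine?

290: h=1 => slot 1
902: h=1, probe 1,2 => slot 2
955: h=3 => slot 3
373: h=16 => slot 16
319: h=13 => slot 13
620: h=8 => slot 8
777: h=12 => slot 12
977: h=8, probe 8,9 => slot 9
292: h=3, probe 3,4 => slot 4
727: h=13, probe 13,14 => slot 14
Table: [_, 290, 902, 955, 292, _, _, _, 620, 977, _, _, 777, 319, 727, _, 373]
Lookup 902: h=1, probe 1,2 → found at 2.

2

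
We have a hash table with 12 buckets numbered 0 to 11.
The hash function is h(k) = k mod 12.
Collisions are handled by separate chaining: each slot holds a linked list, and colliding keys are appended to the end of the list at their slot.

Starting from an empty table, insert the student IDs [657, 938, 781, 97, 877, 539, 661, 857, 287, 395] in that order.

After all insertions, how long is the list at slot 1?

Insert 657: h=9, bucket 9 empty → new chain.
Insert 938: h=2, bucket 2 empty → new chain.
Insert 781: h=1, bucket 1 empty → new chain.
Insert 97: h=1, bucket 1 nonempty → append to chain.
Insert 877: h=1, bucket 1 nonempty → append to chain.
Insert 539: h=11, bucket 11 empty → new chain.
Insert 661: h=1, bucket 1 nonempty → append to chain.
Insert 857: h=5, bucket 5 empty → new chain.
Insert 287: h=11, bucket 11 nonempty → append to chain.
Insert 395: h=11, bucket 11 nonempty → append to chain.
Final buckets:
0: ∅
1: 781 -> 97 -> 877 -> 661
2: 938
3: ∅
4: ∅
5: 857
6: ∅
7: ∅
8: ∅
9: 657
10: ∅
11: 539 -> 287 -> 395

4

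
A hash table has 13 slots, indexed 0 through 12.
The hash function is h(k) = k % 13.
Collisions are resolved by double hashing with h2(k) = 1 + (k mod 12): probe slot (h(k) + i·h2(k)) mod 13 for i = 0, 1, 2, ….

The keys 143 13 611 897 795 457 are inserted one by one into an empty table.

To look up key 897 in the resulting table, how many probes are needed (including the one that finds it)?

143 hashes to 0; slot 0 is free => place at 0.
13 hashes to 0, h2=2; 0 taken => place at 2.
611 hashes to 0, h2=12; 0 taken => place at 12.
897 hashes to 0, h2=10; 0 taken => place at 10.
795 hashes to 2, h2=4; 2 taken => place at 6.
457 hashes to 2, h2=2; 2 taken => place at 4.
Table: [143, -, 13, -, 457, -, 795, -, -, -, 897, -, 611]
Lookup 897: h=0, h2=10, probe 0,10 → found at 10.

2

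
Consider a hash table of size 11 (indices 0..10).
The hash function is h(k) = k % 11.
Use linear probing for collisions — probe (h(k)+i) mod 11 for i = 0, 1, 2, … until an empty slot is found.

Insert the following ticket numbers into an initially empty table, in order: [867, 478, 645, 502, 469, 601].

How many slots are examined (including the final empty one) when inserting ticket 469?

4

Insert 867: h=9, slot 9 empty → index 9.
Insert 478: h=5, slot 5 empty → index 5.
Insert 645: h=7, slot 7 empty → index 7.
Insert 502: h=7, slot 7 occupied → index 8.
Insert 469: h=7, slots 7,8,9 occupied → index 10.
Insert 601: h=7, slots 7,8,9,10 occupied → index 0.
Table: [601, —, —, —, —, 478, —, 645, 502, 867, 469]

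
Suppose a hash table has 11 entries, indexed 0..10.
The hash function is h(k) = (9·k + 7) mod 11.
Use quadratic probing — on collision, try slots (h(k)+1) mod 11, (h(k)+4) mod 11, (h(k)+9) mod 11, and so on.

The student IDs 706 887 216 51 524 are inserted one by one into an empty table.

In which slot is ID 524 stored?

2

706 hashes to 3; slot 3 is free → place at 3.
887 hashes to 4; slot 4 is free → place at 4.
216 hashes to 4; 4 taken → place at 5.
51 hashes to 4; 4,5 taken → place at 8.
524 hashes to 4; 4,5,8 taken → place at 2.
Table: [—, —, 524, 706, 887, 216, —, —, 51, —, —]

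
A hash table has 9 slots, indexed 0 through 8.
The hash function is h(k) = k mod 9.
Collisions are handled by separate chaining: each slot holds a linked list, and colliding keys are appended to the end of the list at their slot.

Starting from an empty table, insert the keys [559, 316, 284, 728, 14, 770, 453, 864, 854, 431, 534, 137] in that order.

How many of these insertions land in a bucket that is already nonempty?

559 → bucket 1
316 → bucket 1 (collision)
284 → bucket 5
728 → bucket 8
14 → bucket 5 (collision)
770 → bucket 5 (collision)
453 → bucket 3
864 → bucket 0
854 → bucket 8 (collision)
431 → bucket 8 (collision)
534 → bucket 3 (collision)
137 → bucket 2
Final buckets:
0: 864
1: 559 -> 316
2: 137
3: 453 -> 534
4: -
5: 284 -> 14 -> 770
6: -
7: -
8: 728 -> 854 -> 431

6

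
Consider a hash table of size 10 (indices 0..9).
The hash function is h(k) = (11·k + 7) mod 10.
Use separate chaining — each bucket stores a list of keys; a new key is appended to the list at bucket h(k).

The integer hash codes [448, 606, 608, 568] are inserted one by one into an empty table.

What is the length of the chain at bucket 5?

Insert 448: h=5, bucket 5 empty → new chain.
Insert 606: h=3, bucket 3 empty → new chain.
Insert 608: h=5, bucket 5 nonempty → append to chain.
Insert 568: h=5, bucket 5 nonempty → append to chain.
Final buckets:
0: _
1: _
2: _
3: 606
4: _
5: 448 -> 608 -> 568
6: _
7: _
8: _
9: _

3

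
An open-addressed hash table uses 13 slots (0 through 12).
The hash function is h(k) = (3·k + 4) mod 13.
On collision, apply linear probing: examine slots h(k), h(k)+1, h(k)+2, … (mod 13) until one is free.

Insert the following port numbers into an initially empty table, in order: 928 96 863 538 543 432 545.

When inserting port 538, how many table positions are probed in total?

928: h=6 => slot 6
96: h=6, probe 6,7 => slot 7
863: h=6, probe 6,7,8 => slot 8
538: h=6, probe 6,7,8,9 => slot 9
543: h=8, probe 8,9,10 => slot 10
432: h=0 => slot 0
545: h=1 => slot 1
Table: [432, 545, ∅, ∅, ∅, ∅, 928, 96, 863, 538, 543, ∅, ∅]

4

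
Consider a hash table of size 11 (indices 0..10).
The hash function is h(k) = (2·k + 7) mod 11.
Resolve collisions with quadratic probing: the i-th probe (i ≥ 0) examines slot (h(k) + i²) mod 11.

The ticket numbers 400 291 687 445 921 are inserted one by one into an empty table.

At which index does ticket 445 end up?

10

400 hashes to 4; slot 4 is free -> place at 4.
291 hashes to 6; slot 6 is free -> place at 6.
687 hashes to 6; 6 taken -> place at 7.
445 hashes to 6; 6,7 taken -> place at 10.
921 hashes to 1; slot 1 is free -> place at 1.
Table: [., 921, ., ., 400, ., 291, 687, ., ., 445]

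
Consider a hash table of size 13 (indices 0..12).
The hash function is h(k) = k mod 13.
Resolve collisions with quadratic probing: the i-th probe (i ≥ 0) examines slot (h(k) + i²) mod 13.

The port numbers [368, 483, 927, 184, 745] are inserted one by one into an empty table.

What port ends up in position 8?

745

368: h=4 => slot 4
483: h=2 => slot 2
927: h=4, probe 4,5 => slot 5
184: h=2, probe 2,3 => slot 3
745: h=4, probe 4,5,8 => slot 8
Table: [-, -, 483, 184, 368, 927, -, -, 745, -, -, -, -]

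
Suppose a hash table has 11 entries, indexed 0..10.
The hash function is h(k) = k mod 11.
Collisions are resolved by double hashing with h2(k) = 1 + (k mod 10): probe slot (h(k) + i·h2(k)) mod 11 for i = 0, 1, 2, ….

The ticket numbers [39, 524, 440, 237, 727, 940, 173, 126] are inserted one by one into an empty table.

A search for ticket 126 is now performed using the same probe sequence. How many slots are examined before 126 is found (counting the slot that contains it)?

4

39 hashes to 6; slot 6 is free → place at 6.
524 hashes to 7; slot 7 is free → place at 7.
440 hashes to 0; slot 0 is free → place at 0.
237 hashes to 6, h2=8; 6 taken → place at 3.
727 hashes to 1; slot 1 is free → place at 1.
940 hashes to 5; slot 5 is free → place at 5.
173 hashes to 8; slot 8 is free → place at 8.
126 hashes to 5, h2=7; 5,1,8 taken → place at 4.
Table: [440, 727, ., 237, 126, 940, 39, 524, 173, ., .]
Lookup 126: h=5, h2=7, probe 5,1,8,4 → found at 4.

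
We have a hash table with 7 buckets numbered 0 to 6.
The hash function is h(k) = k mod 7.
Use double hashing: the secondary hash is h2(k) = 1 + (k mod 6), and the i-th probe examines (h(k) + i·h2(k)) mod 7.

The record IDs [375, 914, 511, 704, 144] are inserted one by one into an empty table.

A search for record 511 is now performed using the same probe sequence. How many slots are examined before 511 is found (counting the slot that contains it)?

2

Insert 375: h=4, slot 4 empty -> index 4.
Insert 914: h=4, h2=3, slot 4 occupied -> index 0.
Insert 511: h=0, h2=2, slot 0 occupied -> index 2.
Insert 704: h=4, h2=3, slots 4,0 occupied -> index 3.
Insert 144: h=4, h2=1, slot 4 occupied -> index 5.
Table: [914, —, 511, 704, 375, 144, —]
Lookup 511: h=0, h2=2, probe 0,2 → found at 2.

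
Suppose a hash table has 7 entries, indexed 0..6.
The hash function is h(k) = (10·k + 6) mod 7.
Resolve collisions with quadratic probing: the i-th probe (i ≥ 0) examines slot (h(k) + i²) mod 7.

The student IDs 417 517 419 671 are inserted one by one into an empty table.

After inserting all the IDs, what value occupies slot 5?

417: h=4 -> slot 4
517: h=3 -> slot 3
419: h=3, probe 3,4,0 -> slot 0
671: h=3, probe 3,4,0,5 -> slot 5
Table: [419, _, _, 517, 417, 671, _]

671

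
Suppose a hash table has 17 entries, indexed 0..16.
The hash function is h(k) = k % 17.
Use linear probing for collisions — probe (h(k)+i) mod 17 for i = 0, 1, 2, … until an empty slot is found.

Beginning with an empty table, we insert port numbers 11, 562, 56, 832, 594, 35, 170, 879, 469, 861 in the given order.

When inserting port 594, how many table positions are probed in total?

2

Insert 11: h=11, slot 11 empty → index 11.
Insert 562: h=1, slot 1 empty → index 1.
Insert 56: h=5, slot 5 empty → index 5.
Insert 832: h=16, slot 16 empty → index 16.
Insert 594: h=16, slot 16 occupied → index 0.
Insert 35: h=1, slot 1 occupied → index 2.
Insert 170: h=0, slots 0,1,2 occupied → index 3.
Insert 879: h=12, slot 12 empty → index 12.
Insert 469: h=10, slot 10 empty → index 10.
Insert 861: h=11, slots 11,12 occupied → index 13.
Table: [594, 562, 35, 170, -, 56, -, -, -, -, 469, 11, 879, 861, -, -, 832]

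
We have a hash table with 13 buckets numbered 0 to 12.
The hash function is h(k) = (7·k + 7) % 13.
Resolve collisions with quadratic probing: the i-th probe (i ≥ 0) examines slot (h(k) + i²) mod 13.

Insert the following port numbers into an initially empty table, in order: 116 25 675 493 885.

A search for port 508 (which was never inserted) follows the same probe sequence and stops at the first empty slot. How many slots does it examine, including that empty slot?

3

116: h=0 → slot 0
25: h=0, probe 0,1 → slot 1
675: h=0, probe 0,1,4 → slot 4
493: h=0, probe 0,1,4,9 → slot 9
885: h=1, probe 1,2 → slot 2
Table: [116, 25, 885, ∅, 675, ∅, ∅, ∅, ∅, 493, ∅, ∅, ∅]
Lookup 508: h=1, probe 1,2,5 → slot 5 empty, not found.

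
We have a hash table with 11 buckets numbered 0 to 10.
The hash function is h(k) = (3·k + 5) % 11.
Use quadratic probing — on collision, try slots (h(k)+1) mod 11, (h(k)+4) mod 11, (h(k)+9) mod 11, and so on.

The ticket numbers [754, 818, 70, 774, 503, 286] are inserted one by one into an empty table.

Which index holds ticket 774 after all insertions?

Insert 754: h=1, slot 1 empty -> index 1.
Insert 818: h=6, slot 6 empty -> index 6.
Insert 70: h=6, slot 6 occupied -> index 7.
Insert 774: h=6, slots 6,7 occupied -> index 10.
Insert 503: h=7, slot 7 occupied -> index 8.
Insert 286: h=5, slot 5 empty -> index 5.
Table: [., 754, ., ., ., 286, 818, 70, 503, ., 774]

10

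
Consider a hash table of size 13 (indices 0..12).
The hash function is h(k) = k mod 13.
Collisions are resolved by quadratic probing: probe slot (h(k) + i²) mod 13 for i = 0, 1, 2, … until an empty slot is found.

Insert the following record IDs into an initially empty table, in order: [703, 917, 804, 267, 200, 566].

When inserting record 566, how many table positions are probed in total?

4

703 hashes to 1; slot 1 is free -> place at 1.
917 hashes to 7; slot 7 is free -> place at 7.
804 hashes to 11; slot 11 is free -> place at 11.
267 hashes to 7; 7 taken -> place at 8.
200 hashes to 5; slot 5 is free -> place at 5.
566 hashes to 7; 7,8,11 taken -> place at 3.
Table: [., 703, ., 566, ., 200, ., 917, 267, ., ., 804, .]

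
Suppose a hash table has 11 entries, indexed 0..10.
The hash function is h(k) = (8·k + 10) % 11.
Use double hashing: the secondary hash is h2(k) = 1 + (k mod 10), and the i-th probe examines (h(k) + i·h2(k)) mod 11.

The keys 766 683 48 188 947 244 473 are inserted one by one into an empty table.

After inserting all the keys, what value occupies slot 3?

244

766: h=0 -> slot 0
683: h=7 -> slot 7
48: h=9 -> slot 9
188: h=7, h2=9, probe 7,5 -> slot 5
947: h=7, h2=8, probe 7,4 -> slot 4
244: h=4, h2=5, probe 4,9,3 -> slot 3
473: h=10 -> slot 10
Table: [766, ∅, ∅, 244, 947, 188, ∅, 683, ∅, 48, 473]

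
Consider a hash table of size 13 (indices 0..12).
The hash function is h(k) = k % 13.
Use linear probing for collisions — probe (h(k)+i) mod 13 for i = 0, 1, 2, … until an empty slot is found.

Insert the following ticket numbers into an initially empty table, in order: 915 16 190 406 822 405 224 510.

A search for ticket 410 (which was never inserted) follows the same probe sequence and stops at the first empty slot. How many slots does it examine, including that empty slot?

4

Insert 915: h=5, slot 5 empty -> index 5.
Insert 16: h=3, slot 3 empty -> index 3.
Insert 190: h=8, slot 8 empty -> index 8.
Insert 406: h=3, slot 3 occupied -> index 4.
Insert 822: h=3, slots 3,4,5 occupied -> index 6.
Insert 405: h=2, slot 2 empty -> index 2.
Insert 224: h=3, slots 3,4,5,6 occupied -> index 7.
Insert 510: h=3, slots 3,4,5,6,7,8 occupied -> index 9.
Table: [—, —, 405, 16, 406, 915, 822, 224, 190, 510, —, —, —]
Lookup 410: h=7, probe 7,8,9,10 → slot 10 empty, not found.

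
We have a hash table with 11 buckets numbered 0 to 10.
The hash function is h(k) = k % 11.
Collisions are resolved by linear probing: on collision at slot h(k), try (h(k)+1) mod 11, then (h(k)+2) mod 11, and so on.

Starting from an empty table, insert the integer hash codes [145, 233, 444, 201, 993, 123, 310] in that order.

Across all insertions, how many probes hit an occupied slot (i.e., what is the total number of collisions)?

17

Insert 145: h=2, slot 2 empty -> index 2.
Insert 233: h=2, slot 2 occupied -> index 3.
Insert 444: h=4, slot 4 empty -> index 4.
Insert 201: h=3, slots 3,4 occupied -> index 5.
Insert 993: h=3, slots 3,4,5 occupied -> index 6.
Insert 123: h=2, slots 2,3,4,5,6 occupied -> index 7.
Insert 310: h=2, slots 2,3,4,5,6,7 occupied -> index 8.
Table: [_, _, 145, 233, 444, 201, 993, 123, 310, _, _]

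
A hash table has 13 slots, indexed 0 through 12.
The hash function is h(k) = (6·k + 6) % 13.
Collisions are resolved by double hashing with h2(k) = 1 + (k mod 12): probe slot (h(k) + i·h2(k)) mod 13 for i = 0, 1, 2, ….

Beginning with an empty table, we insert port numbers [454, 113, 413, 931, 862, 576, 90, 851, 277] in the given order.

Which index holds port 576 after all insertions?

Insert 454: h=0, slot 0 empty => index 0.
Insert 113: h=8, slot 8 empty => index 8.
Insert 413: h=1, slot 1 empty => index 1.
Insert 931: h=2, slot 2 empty => index 2.
Insert 862: h=4, slot 4 empty => index 4.
Insert 576: h=4, h2=1, slot 4 occupied => index 5.
Insert 90: h=0, h2=7, slot 0 occupied => index 7.
Insert 851: h=3, slot 3 empty => index 3.
Insert 277: h=4, h2=2, slot 4 occupied => index 6.
Table: [454, 413, 931, 851, 862, 576, 277, 90, 113, ∅, ∅, ∅, ∅]

5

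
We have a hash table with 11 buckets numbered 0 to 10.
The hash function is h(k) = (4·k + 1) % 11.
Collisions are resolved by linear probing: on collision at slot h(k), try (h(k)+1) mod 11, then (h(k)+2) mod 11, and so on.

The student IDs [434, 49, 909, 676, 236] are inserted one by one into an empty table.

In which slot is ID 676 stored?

1

Insert 434: h=10, slot 10 empty -> index 10.
Insert 49: h=10, slot 10 occupied -> index 0.
Insert 909: h=7, slot 7 empty -> index 7.
Insert 676: h=10, slots 10,0 occupied -> index 1.
Insert 236: h=10, slots 10,0,1 occupied -> index 2.
Table: [49, 676, 236, ., ., ., ., 909, ., ., 434]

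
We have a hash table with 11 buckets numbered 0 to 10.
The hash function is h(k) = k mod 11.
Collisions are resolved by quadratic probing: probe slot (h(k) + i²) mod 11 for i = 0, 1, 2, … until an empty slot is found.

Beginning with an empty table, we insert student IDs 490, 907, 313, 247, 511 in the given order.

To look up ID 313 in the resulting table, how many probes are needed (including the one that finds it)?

490: h=6 => slot 6
907: h=5 => slot 5
313: h=5, probe 5,6,9 => slot 9
247: h=5, probe 5,6,9,3 => slot 3
511: h=5, probe 5,6,9,3,10 => slot 10
Table: [∅, ∅, ∅, 247, ∅, 907, 490, ∅, ∅, 313, 511]
Lookup 313: h=5, probe 5,6,9 → found at 9.

3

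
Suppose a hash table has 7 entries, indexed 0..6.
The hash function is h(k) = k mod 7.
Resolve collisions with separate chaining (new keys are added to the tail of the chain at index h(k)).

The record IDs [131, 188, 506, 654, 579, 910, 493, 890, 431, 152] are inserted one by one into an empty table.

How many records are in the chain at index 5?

Insert 131: h=5, bucket 5 empty -> new chain.
Insert 188: h=6, bucket 6 empty -> new chain.
Insert 506: h=2, bucket 2 empty -> new chain.
Insert 654: h=3, bucket 3 empty -> new chain.
Insert 579: h=5, bucket 5 nonempty -> append to chain.
Insert 910: h=0, bucket 0 empty -> new chain.
Insert 493: h=3, bucket 3 nonempty -> append to chain.
Insert 890: h=1, bucket 1 empty -> new chain.
Insert 431: h=4, bucket 4 empty -> new chain.
Insert 152: h=5, bucket 5 nonempty -> append to chain.
Final buckets:
0: 910
1: 890
2: 506
3: 654 -> 493
4: 431
5: 131 -> 579 -> 152
6: 188

3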